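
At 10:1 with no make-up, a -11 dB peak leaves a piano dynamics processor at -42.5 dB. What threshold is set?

Gain reduction = -11 − (-42.5) = 31.5 dB; output overshoot = GR / (R − 1) = 31.5 / 9 = 3.5 dB.
Threshold = output − output overshoot = -42.5 − 3.5 = -46 dB.

-46 dB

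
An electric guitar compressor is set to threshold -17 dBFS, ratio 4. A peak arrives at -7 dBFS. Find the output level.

Overshoot: -7 − (-17) = 10 dB.
4:1 compression reduces that to 10/4 = 2.5 dB over.
That puts the output at -14.5 dBFS.

-14.5 dBFS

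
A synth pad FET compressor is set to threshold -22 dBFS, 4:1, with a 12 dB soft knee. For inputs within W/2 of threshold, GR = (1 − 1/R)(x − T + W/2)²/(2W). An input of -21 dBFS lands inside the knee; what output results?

x − T + W/2 = -21 − (-22) + 6 = 7.
GR = (1 − 1/4) × 7² / 24 = 0.75 × 49 / 24 = 1.53125 dB.
Output = -21 − 1.53125 = -22.53125 dBFS.

-22.53125 dBFS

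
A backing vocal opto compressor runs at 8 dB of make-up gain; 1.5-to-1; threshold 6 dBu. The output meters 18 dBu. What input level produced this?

Stripping the +8 dB make-up gives 10 dBu at the gain stage.
That's 4 dB above the 6 dBu threshold.
Input overshoot = R × output overshoot = 6 dB → input = 6 + 6 = 12 dBu.

12 dBu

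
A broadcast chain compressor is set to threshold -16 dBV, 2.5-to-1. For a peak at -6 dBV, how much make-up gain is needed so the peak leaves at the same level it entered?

Without make-up, output = threshold + overshoot/2.5 = -16 + 4 = -12 dBV.
Gap to target: 6 dB.

6 dB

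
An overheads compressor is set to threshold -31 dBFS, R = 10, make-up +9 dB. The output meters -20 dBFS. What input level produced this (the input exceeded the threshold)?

Remove make-up: -20 − 9 = -29 dBFS.
That's 2 dB above the -31 dBFS threshold.
Undo the ratio: input overshoot = 2 × 10 = 20 dB, giving input = -11 dBFS.

-11 dBFS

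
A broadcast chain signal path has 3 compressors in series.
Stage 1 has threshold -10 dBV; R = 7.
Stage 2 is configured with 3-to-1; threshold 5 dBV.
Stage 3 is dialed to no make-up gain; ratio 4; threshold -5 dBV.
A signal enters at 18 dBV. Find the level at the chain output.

Stage 1: overshoot 28 dB → 28/7 = 4 dB → -6 dBV.
Stage 2: -6 dBV ≤ 5 dBV, so stage 2 doesn't engage; output -6 dBV.
Stage 3: -6 dBV is at or below the -5 dBV threshold — no compression; output -6 dBV.

-6 dBV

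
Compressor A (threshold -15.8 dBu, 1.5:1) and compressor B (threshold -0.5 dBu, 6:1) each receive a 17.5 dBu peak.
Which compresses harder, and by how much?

B, by 3.9 dB

A: GR = 33.3 − 33.3/1.5 = 11.1 dB.
B: GR = 18 − 18/6 = 15 dB.
B reduces 3.9 dB more.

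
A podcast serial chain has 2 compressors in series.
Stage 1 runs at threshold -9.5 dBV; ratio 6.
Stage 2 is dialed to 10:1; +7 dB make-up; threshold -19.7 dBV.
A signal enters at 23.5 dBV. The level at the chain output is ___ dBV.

Stage 1: 23.5 dBV is 33 dB over -9.5 dBV; at 6:1 that becomes 5.5 dB over, giving -4 dBV.
Stage 2: -4 dBV is 15.7 dB over -19.7 dBV; at 10:1 that becomes 1.57 dB over, giving -18.13 dBV; +7 dB make-up → -11.13 dBV.

-11.13 dBV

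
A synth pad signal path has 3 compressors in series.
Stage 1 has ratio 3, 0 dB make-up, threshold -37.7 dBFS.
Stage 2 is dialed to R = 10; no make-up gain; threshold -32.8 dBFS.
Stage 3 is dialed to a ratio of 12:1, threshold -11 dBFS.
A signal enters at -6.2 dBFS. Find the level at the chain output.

Stage 1: 31.5 dB above -37.7 dBFS, reduced 3:1 to 10.5 dB above → -27.2 dBFS.
Stage 2: overshoot 5.6 dB → 5.6/10 = 0.56 dB → -32.24 dBFS.
Stage 3: below threshold (-32.24 ≤ -11); passes unchanged; output -32.24 dBFS.

-32.24 dBFS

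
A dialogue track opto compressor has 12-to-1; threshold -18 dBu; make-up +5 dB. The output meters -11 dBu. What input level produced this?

6 dBu

Stripping the +5 dB make-up gives -16 dBu at the gain stage.
Post-compression overshoot = -16 − (-18) = 2 dB.
Input overshoot = R × output overshoot = 24 dB → input = -18 + 24 = 6 dBu.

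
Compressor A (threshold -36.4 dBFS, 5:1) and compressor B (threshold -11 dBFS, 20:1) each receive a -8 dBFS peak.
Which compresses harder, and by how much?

A: GR = 28.4 − 28.4/5 = 22.72 dB.
B: GR = 3 − 3/20 = 2.85 dB.
A reduces 19.87 dB more.

A, by 19.87 dB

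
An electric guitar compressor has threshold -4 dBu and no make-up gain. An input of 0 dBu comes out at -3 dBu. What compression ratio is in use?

Input overshoot = 0 − (-4) = 4 dB; output overshoot = -3 − (-4) = 1 dB.
Ratio = 4 / 1 = 4.

4:1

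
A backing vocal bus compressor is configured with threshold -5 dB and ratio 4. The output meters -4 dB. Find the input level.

-1 dB

The compressed level sits -4 − (-5) = 1 dB over threshold.
Before 4:1 compression the overshoot was 1 × 4 = 4 dB, so input = -5 + 4 = -1 dB.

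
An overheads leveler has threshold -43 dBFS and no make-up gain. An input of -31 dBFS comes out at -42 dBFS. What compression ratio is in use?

12:1

Input overshoot = -31 − (-43) = 12 dB; output overshoot = -42 − (-43) = 1 dB.
Ratio = 12 / 1 = 12.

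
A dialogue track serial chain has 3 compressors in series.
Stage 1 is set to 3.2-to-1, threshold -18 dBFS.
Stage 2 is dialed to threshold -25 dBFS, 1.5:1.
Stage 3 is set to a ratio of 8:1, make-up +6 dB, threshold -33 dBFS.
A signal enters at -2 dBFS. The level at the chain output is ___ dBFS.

-25 dBFS

Stage 1: overshoot 16 dB → 16/3.2 = 5 dB → -13 dBFS.
Stage 2: -13 dBFS is 12 dB over -25 dBFS; at 1.5:1 that becomes 8 dB over, giving -17 dBFS.
Stage 3: 16 dB above -33 dBFS, reduced 8:1 to 2 dB above → -31 dBFS; +6 dB make-up → -25 dBFS.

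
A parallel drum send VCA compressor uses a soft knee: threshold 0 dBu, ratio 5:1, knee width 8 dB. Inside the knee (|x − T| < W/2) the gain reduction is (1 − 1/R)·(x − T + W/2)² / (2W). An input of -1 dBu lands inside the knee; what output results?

x − T + W/2 = -1 − 0 + 4 = 3.
GR = (1 − 1/5) × 3² / 16 = 0.8 × 9 / 16 = 0.45 dB.
Output = -1 − 0.45 = -1.45 dBu.

-1.45 dBu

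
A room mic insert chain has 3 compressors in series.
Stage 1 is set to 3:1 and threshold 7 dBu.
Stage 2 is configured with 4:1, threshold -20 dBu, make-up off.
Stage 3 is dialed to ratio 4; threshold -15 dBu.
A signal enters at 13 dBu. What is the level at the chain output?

Stage 1: 6 dB above 7 dBu, reduced 3:1 to 2 dB above → 9 dBu.
Stage 2: 9 dBu is 29 dB over -20 dBu; at 4:1 that becomes 7.25 dB over, giving -12.75 dBu.
Stage 3: 2.25 dB above -15 dBu, reduced 4:1 to 0.5625 dB above → -14.4375 dBu.

-14.4375 dBu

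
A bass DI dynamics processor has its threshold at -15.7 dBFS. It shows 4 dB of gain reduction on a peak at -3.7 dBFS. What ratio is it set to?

1.5:1

Input overshoot = -3.7 − (-15.7) = 12 dB.
Output overshoot = 12 − 4 = 8 dB.
Ratio = input overshoot / output overshoot = 12 / 8 = 1.5.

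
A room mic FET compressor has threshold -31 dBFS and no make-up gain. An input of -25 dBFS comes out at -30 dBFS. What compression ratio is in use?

6:1

Input overshoot = -25 − (-31) = 6 dB; output overshoot = -30 − (-31) = 1 dB.
Ratio = 6 / 1 = 6.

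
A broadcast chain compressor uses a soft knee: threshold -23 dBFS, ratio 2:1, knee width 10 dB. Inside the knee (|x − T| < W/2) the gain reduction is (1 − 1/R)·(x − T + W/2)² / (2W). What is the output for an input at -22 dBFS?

-22.9 dBFS

x − T + W/2 = -22 − (-23) + 5 = 6.
GR = (1 − 1/2) × 6² / 20 = 0.5 × 36 / 20 = 0.9 dB.
Output = -22 − 0.9 = -22.9 dBFS.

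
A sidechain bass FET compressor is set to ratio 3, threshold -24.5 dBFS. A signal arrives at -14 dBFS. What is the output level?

-21 dBFS

Overshoot: -14 − (-24.5) = 10.5 dB.
The 10.5 dB excess becomes 3.5 dB after 3:1 reduction.
That puts the output at -21 dBFS.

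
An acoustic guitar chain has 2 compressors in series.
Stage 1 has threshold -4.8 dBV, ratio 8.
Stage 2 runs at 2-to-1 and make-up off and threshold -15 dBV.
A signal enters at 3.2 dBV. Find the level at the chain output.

-9.4 dBV

Stage 1: overshoot 8 dB → 8/8 = 1 dB → -3.8 dBV.
Stage 2: -3.8 dBV is 11.2 dB over -15 dBV; at 2:1 that becomes 5.6 dB over, giving -9.4 dBV.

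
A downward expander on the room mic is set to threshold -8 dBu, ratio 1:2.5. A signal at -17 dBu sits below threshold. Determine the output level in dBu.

-30.5 dBu

Below threshold, a 1:2.5 expander applies gain = (2.5−1)×(T − x) of attenuation.
(2.5−1) × 9 = 13.5 dB, so output = -17 − 13.5 = -30.5 dBu.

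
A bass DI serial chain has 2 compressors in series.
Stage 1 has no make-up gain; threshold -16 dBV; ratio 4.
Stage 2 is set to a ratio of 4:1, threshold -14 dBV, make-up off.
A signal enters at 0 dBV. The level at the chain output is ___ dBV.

Stage 1: 0 dBV is 16 dB over -16 dBV; at 4:1 that becomes 4 dB over, giving -12 dBV.
Stage 2: 2 dB above -14 dBV, reduced 4:1 to 0.5 dB above → -13.5 dBV.

-13.5 dBV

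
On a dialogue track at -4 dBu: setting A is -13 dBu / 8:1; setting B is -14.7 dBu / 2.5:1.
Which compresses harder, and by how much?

A: overshoot 9 dB → output overshoot 1.125 dB → GR 7.875 dB.
B: overshoot 10.7 dB → output overshoot 4.28 dB → GR 6.42 dB.
A applies 1.455 dB more gain reduction.

A, by 1.455 dB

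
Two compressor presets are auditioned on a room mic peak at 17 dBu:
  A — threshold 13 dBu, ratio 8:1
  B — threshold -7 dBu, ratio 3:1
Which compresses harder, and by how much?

B, by 12.5 dB

A: overshoot 4 dB → output overshoot 0.5 dB → GR 3.5 dB.
B: overshoot 24 dB → output overshoot 8 dB → GR 16 dB.
B reduces 12.5 dB more.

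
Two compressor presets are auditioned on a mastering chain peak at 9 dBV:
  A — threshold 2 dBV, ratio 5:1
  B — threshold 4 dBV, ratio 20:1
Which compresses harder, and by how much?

A, by 0.85 dB

A: overshoot 7 dB → output overshoot 1.4 dB → GR 5.6 dB.
B: overshoot 5 dB → output overshoot 0.25 dB → GR 4.75 dB.
Difference: 0.85 dB in favour of A.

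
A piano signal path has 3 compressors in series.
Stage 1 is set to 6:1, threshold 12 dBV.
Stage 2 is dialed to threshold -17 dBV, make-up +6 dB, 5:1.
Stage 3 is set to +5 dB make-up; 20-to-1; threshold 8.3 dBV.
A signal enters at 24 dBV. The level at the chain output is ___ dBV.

0.2 dBV

Stage 1: overshoot 12 dB → 12/6 = 2 dB → 14 dBV.
Stage 2: overshoot 31 dB → 31/5 = 6.2 dB → -10.8 dBV; +6 dB make-up → -4.8 dBV.
Stage 3: below threshold (-4.8 ≤ 8.3); passes unchanged; make-up brings it to 0.2 dBV.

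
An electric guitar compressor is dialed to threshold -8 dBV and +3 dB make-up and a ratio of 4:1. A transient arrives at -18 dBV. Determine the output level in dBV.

-18 dBV is 10 dB below the -8 dBV threshold, so no gain reduction is applied.
Make-up gain adds 3 dB: -18 + 3 = -15 dBV.

-15 dBV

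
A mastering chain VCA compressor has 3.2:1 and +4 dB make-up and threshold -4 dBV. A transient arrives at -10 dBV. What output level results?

-10 dBV is 6 dB below the -4 dBV threshold, so no gain reduction is applied.
Make-up gain adds 4 dB: -10 + 4 = -6 dBV.

-6 dBV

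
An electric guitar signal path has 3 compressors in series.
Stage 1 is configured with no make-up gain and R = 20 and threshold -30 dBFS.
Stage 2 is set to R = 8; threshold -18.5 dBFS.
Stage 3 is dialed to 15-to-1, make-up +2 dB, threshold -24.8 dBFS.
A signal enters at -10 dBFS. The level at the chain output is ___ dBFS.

Stage 1: -10 dBFS is 20 dB over -30 dBFS; at 20:1 that becomes 1 dB over, giving -29 dBFS.
Stage 2: -29 dBFS ≤ -18.5 dBFS, so stage 2 doesn't engage; output -29 dBFS.
Stage 3: -29 dBFS ≤ -24.8 dBFS, so stage 3 doesn't engage; make-up brings it to -27 dBFS.

-27 dBFS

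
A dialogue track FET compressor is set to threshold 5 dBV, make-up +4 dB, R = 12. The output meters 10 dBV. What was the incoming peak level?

Before make-up, the level was 10 − 4 = 6 dBV.
Post-compression overshoot = 6 − 5 = 1 dB.
Before 12:1 compression the overshoot was 1 × 12 = 12 dB, so input = 5 + 12 = 17 dBV.

17 dBV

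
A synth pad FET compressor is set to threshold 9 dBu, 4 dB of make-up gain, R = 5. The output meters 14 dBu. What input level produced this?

14 dBu

Remove make-up: 14 − 4 = 10 dBu.
That's 1 dB above the 9 dBu threshold.
Undo the ratio: input overshoot = 1 × 5 = 5 dB, giving input = 14 dBu.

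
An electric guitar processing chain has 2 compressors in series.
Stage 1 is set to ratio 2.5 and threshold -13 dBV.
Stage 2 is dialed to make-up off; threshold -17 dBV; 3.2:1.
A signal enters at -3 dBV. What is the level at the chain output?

Stage 1: -3 dBV is 10 dB over -13 dBV; at 2.5:1 that becomes 4 dB over, giving -9 dBV.
Stage 2: overshoot 8 dB → 8/3.2 = 2.5 dB → -14.5 dBV.

-14.5 dBV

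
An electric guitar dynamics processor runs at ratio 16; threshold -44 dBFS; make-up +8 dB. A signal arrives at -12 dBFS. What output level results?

-34 dBFS

Overshoot: -12 − (-44) = 32 dB.
The 32 dB excess becomes 2 dB after 16:1 reduction.
That puts the output at -42 dBFS; make-up adds 8 dB, giving -34 dBFS.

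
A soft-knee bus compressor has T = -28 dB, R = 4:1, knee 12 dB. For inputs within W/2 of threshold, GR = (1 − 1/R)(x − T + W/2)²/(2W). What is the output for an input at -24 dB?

x − T + W/2 = -24 − (-28) + 6 = 10.
GR = (1 − 1/4) × 10² / 24 = 0.75 × 100 / 24 = 3.125 dB.
Output = -24 − 3.125 = -27.125 dB.

-27.125 dB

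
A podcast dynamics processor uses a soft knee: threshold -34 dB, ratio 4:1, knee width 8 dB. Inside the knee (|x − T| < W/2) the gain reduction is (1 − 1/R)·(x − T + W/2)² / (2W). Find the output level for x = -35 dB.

-35.421875 dB

x − T + W/2 = -35 − (-34) + 4 = 3.
GR = (1 − 1/4) × 3² / 16 = 0.75 × 9 / 16 = 0.421875 dB.
Output = -35 − 0.421875 = -35.421875 dB.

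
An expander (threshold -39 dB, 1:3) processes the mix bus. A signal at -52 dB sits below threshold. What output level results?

-78 dB

The input is 13 dB below the -39 dB threshold.
A 1:3 expander multiplies undershoot by 3: 13 × 3 = 39 dB below threshold.
Output = -39 − 39 = -78 dB.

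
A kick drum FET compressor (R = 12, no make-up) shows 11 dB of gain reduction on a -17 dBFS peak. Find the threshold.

Input is 12 dB above T (since output overshoot × R = input overshoot: (-28 − T)·12 = -17 − T gives T = -29 dBFS).
Check: -29 + (-17 − (-29))/12 = -29 + 1 = -28 dBFS. ✓

-29 dBFS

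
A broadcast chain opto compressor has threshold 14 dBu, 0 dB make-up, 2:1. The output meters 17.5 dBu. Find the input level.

The compressed level sits 17.5 − 14 = 3.5 dB over threshold.
Undo the ratio: input overshoot = 3.5 × 2 = 7 dB, giving input = 21 dBu.

21 dBu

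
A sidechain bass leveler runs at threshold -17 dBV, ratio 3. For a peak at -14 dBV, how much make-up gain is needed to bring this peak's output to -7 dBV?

The peak compresses to -17 + 3/3 = -16 dBV.
To reach -7 dBV requires -7 − (-16) = 9 dB of make-up.

9 dB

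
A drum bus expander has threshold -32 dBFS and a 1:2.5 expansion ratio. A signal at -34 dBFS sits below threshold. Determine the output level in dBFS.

-37 dBFS

The input is 2 dB below the -32 dBFS threshold.
A 1:2.5 expander multiplies undershoot by 2.5: 2 × 2.5 = 5 dB below threshold.
Output = -32 − 5 = -37 dBFS.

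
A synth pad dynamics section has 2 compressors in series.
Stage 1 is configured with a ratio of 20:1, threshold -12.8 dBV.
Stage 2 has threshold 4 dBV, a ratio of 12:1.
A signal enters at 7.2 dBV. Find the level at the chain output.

Stage 1: 20 dB above -12.8 dBV, reduced 20:1 to 1 dB above → -11.8 dBV.
Stage 2: -11.8 dBV is at or below the 4 dBV threshold — no compression; output -11.8 dBV.

-11.8 dBV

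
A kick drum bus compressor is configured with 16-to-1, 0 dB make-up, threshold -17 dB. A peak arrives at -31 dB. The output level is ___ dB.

-31 dB

-31 dB is 14 dB below the -17 dB threshold, so no gain reduction is applied.
Output = input = -31 dB.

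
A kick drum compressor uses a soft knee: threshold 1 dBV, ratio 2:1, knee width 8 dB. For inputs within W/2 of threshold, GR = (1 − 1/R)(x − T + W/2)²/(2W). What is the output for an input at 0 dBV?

x − T + W/2 = 0 − 1 + 4 = 3.
GR = (1 − 1/2) × 3² / 16 = 0.5 × 9 / 16 = 0.28125 dB.
Output = 0 − 0.28125 = -0.28125 dBV.

-0.28125 dBV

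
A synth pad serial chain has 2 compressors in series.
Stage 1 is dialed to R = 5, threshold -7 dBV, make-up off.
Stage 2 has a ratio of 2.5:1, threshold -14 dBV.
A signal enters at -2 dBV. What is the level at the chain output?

Stage 1: overshoot 5 dB → 5/5 = 1 dB → -6 dBV.
Stage 2: -6 dBV is 8 dB over -14 dBV; at 2.5:1 that becomes 3.2 dB over, giving -10.8 dBV.

-10.8 dBV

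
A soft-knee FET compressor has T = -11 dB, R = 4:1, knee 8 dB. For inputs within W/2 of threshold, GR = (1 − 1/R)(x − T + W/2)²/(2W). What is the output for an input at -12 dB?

x − T + W/2 = -12 − (-11) + 4 = 3.
GR = (1 − 1/4) × 3² / 16 = 0.75 × 9 / 16 = 0.421875 dB.
Output = -12 − 0.421875 = -12.421875 dB.

-12.421875 dB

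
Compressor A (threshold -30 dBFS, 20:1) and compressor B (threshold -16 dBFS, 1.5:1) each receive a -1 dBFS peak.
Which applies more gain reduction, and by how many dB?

A, by 22.55 dB

A: overshoot 29 dB → output overshoot 1.45 dB → GR 27.55 dB.
B: overshoot 15 dB → output overshoot 10 dB → GR 5 dB.
A applies 22.55 dB more gain reduction.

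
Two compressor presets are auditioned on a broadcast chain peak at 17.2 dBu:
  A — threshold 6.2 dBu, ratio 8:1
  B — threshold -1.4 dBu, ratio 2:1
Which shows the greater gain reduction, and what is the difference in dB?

A: 11 dB over, compressed to 1.375 dB over, so 9.625 dB of GR.
B: 18.6 dB over, compressed to 9.3 dB over, so 9.3 dB of GR.
A applies 0.325 dB more gain reduction.

A, by 0.325 dB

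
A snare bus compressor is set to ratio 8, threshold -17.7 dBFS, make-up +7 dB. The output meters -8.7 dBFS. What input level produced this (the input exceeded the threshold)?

-1.7 dBFS

Stripping the +7 dB make-up gives -15.7 dBFS at the gain stage.
The compressed level sits -15.7 − (-17.7) = 2 dB over threshold.
Undo the ratio: input overshoot = 2 × 8 = 16 dB, giving input = -1.7 dBFS.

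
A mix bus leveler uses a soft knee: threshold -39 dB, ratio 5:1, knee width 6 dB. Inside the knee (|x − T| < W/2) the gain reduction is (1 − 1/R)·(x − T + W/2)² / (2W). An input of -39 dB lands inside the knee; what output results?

x − T + W/2 = -39 − (-39) + 3 = 3.
GR = (1 − 1/5) × 3² / 12 = 0.8 × 9 / 12 = 0.6 dB.
Output = -39 − 0.6 = -39.6 dB.

-39.6 dB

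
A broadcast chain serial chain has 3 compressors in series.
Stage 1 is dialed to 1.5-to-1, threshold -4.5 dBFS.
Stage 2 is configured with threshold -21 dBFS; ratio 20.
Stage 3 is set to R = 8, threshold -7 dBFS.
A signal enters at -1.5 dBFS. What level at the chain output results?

-20.075 dBFS

Stage 1: 3 dB above -4.5 dBFS, reduced 1.5:1 to 2 dB above → -2.5 dBFS.
Stage 2: -2.5 dBFS is 18.5 dB over -21 dBFS; at 20:1 that becomes 0.925 dB over, giving -20.075 dBFS.
Stage 3: -20.075 dBFS is at or below the -7 dBFS threshold — no compression; output -20.075 dBFS.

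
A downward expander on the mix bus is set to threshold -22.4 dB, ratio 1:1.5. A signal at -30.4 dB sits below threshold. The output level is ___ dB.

-34.4 dB

Undershoot = (-22.4) − (-30.4) = 8 dB.
At 1:1.5, that expands to 12 dB under threshold.
Output = -22.4 − 12 = -34.4 dB.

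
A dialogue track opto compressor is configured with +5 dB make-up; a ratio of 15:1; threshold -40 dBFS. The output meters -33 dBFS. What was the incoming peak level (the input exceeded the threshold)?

Before make-up, the level was -33 − 5 = -38 dBFS.
That's 2 dB above the -40 dBFS threshold.
Input overshoot = R × output overshoot = 30 dB → input = -40 + 30 = -10 dBFS.

-10 dBFS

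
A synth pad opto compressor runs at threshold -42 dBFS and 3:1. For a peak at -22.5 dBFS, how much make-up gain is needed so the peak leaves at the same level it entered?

Without make-up, output = threshold + overshoot/3 = -42 + 6.5 = -35.5 dBFS.
Gap to target: 13 dB.

13 dB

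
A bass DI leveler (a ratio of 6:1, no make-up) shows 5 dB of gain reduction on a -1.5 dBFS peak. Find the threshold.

-7.5 dBFS

Gain reduction = -1.5 − (-6.5) = 5 dB; output overshoot = GR / (R − 1) = 5 / 5 = 1 dB.
Threshold = output − output overshoot = -6.5 − 1 = -7.5 dBFS.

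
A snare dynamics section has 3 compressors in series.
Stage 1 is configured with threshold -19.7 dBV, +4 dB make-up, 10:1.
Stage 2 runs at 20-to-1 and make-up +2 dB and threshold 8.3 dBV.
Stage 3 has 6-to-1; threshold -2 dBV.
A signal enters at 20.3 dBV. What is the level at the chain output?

-9.7 dBV

Stage 1: overshoot 40 dB → 40/10 = 4 dB → -15.7 dBV; +4 dB make-up → -11.7 dBV.
Stage 2: -11.7 dBV is at or below the 8.3 dBV threshold — no compression; make-up brings it to -9.7 dBV.
Stage 3: below threshold (-9.7 ≤ -2); passes unchanged; output -9.7 dBV.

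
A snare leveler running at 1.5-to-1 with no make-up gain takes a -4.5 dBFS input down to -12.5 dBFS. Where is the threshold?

-28.5 dBFS

Let T be the threshold. Output overshoot = (input overshoot)/R, so -12.5 − T = (-4.5 − T)/1.5.
1.5·(-12.5 − T) = -4.5 − T → 0.5·T = -18.75 − (-4.5) = -14.25.
T = -14.25/0.5 = -28.5 dBFS.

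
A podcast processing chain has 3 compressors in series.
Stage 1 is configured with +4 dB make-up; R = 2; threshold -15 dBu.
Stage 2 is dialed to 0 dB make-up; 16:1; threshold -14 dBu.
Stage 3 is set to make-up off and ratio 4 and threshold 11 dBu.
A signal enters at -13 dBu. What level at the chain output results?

-13.75 dBu

Stage 1: 2 dB above -15 dBu, reduced 2:1 to 1 dB above → -14 dBu; +4 dB make-up → -10 dBu.
Stage 2: -10 dBu is 4 dB over -14 dBu; at 16:1 that becomes 0.25 dB over, giving -13.75 dBu.
Stage 3: -13.75 dBu is at or below the 11 dBu threshold — no compression; output -13.75 dBu.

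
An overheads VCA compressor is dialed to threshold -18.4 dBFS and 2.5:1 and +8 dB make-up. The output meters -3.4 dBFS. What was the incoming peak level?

-0.9 dBFS

Remove make-up: -3.4 − 8 = -11.4 dBFS.
That's 7 dB above the -18.4 dBFS threshold.
Before 2.5:1 compression the overshoot was 7 × 2.5 = 17.5 dB, so input = -18.4 + 17.5 = -0.9 dBFS.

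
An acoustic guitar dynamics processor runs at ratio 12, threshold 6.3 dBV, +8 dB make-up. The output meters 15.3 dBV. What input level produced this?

Remove make-up: 15.3 − 8 = 7.3 dBV.
Post-compression overshoot = 7.3 − 6.3 = 1 dB.
Before 12:1 compression the overshoot was 1 × 12 = 12 dB, so input = 6.3 + 12 = 18.3 dBV.

18.3 dBV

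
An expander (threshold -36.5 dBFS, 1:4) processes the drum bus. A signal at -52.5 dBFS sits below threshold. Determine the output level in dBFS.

Undershoot = (-36.5) − (-52.5) = 16 dB.
At 1:4, that expands to 64 dB under threshold.
Output = -36.5 − 64 = -100.5 dBFS.

-100.5 dBFS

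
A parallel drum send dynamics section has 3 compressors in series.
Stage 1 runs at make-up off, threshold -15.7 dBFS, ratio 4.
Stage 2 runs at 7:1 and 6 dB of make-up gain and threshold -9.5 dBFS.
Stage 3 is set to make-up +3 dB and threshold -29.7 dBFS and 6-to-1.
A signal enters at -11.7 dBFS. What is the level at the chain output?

Stage 1: 4 dB above -15.7 dBFS, reduced 4:1 to 1 dB above → -14.7 dBFS.
Stage 2: -14.7 dBFS ≤ -9.5 dBFS, so stage 2 doesn't engage; make-up brings it to -8.7 dBFS.
Stage 3: overshoot 21 dB → 21/6 = 3.5 dB → -26.2 dBFS; +3 dB make-up → -23.2 dBFS.

-23.2 dBFS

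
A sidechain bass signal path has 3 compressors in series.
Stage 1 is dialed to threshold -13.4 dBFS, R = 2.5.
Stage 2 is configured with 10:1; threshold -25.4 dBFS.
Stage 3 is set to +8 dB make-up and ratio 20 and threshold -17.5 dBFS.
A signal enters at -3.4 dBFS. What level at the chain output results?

Stage 1: 10 dB above -13.4 dBFS, reduced 2.5:1 to 4 dB above → -9.4 dBFS.
Stage 2: 16 dB above -25.4 dBFS, reduced 10:1 to 1.6 dB above → -23.8 dBFS.
Stage 3: below threshold (-23.8 ≤ -17.5); passes unchanged; make-up brings it to -15.8 dBFS.

-15.8 dBFS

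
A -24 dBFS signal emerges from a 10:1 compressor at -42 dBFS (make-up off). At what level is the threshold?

-44 dBFS

Input is 20 dB above T (since output overshoot × R = input overshoot: (-42 − T)·10 = -24 − T gives T = -44 dBFS).
Check: -44 + (-24 − (-44))/10 = -44 + 2 = -42 dBFS. ✓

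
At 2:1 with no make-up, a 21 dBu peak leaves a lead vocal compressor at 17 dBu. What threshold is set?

13 dBu

Let T be the threshold. Output overshoot = (input overshoot)/R, so 17 − T = (21 − T)/2.
2·(17 − T) = 21 − T → 1·T = 34 − 21 = 13.
T = 13/1 = 13 dBu.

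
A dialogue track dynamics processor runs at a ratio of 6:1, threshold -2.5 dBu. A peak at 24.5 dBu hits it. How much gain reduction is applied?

The signal is 27 dB above threshold.
A 6:1 ratio leaves 4.5 dB of that excess.
Gain reduction = 27 − 4.5 = 22.5 dB.

22.5 dB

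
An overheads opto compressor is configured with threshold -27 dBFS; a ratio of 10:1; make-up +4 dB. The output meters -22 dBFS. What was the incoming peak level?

-17 dBFS

Before make-up, the level was -22 − 4 = -26 dBFS.
Post-compression overshoot = -26 − (-27) = 1 dB.
Before 10:1 compression the overshoot was 1 × 10 = 10 dB, so input = -27 + 10 = -17 dBFS.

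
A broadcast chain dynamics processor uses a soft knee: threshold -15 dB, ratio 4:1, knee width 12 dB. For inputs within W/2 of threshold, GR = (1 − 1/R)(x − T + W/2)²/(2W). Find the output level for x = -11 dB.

x − T + W/2 = -11 − (-15) + 6 = 10.
GR = (1 − 1/4) × 10² / 24 = 0.75 × 100 / 24 = 3.125 dB.
Output = -11 − 3.125 = -14.125 dB.

-14.125 dB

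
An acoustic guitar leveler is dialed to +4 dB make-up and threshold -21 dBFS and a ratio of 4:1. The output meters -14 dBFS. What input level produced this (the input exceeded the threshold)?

-9 dBFS

Remove make-up: -14 − 4 = -18 dBFS.
That's 3 dB above the -21 dBFS threshold.
Input overshoot = R × output overshoot = 12 dB → input = -21 + 12 = -9 dBFS.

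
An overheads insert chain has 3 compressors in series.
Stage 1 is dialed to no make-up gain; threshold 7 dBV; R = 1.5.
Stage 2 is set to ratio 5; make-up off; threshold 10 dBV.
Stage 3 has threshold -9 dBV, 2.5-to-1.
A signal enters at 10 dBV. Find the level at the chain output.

-1.8 dBV

Stage 1: 3 dB above 7 dBV, reduced 1.5:1 to 2 dB above → 9 dBV.
Stage 2: below threshold (9 ≤ 10); passes unchanged; output 9 dBV.
Stage 3: overshoot 18 dB → 18/2.5 = 7.2 dB → -1.8 dBV.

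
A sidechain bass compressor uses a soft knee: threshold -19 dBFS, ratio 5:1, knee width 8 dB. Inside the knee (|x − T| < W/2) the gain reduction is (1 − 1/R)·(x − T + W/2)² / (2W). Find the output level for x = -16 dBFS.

-18.45 dBFS

x − T + W/2 = -16 − (-19) + 4 = 7.
GR = (1 − 1/5) × 7² / 16 = 0.8 × 49 / 16 = 2.45 dB.
Output = -16 − 2.45 = -18.45 dBFS.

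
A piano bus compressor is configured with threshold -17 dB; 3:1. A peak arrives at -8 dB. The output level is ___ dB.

Overshoot: -8 − (-17) = 9 dB.
3:1 compression reduces that to 9/3 = 3 dB over.
That puts the output at -14 dB.

-14 dB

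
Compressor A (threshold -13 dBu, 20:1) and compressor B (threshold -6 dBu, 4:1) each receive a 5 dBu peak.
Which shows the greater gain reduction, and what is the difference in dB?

A: 18 dB over, compressed to 0.9 dB over, so 17.1 dB of GR.
B: 11 dB over, compressed to 2.75 dB over, so 8.25 dB of GR.
A reduces 8.85 dB more.

A, by 8.85 dB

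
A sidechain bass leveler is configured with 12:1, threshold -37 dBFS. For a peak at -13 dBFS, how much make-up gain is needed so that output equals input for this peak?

22 dB

Without make-up, output = threshold + overshoot/12 = -37 + 2 = -35 dBFS.
Gap to target: 22 dB.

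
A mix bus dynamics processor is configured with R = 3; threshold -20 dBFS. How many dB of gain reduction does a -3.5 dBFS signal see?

Overshoot = -3.5 − (-20) = 16.5 dB.
After 3:1 compression the overshoot becomes 16.5/3 = 5.5 dB.
Gain reduction = 16.5 − 5.5 = 11 dB.

11 dB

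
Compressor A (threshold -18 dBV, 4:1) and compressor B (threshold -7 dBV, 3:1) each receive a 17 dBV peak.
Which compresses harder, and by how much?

A, by 10.25 dB

A: overshoot 35 dB → output overshoot 8.75 dB → GR 26.25 dB.
B: overshoot 24 dB → output overshoot 8 dB → GR 16 dB.
A reduces 10.25 dB more.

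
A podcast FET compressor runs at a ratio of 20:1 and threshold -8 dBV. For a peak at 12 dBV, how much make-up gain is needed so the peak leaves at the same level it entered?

Without make-up, output = threshold + overshoot/20 = -8 + 1 = -7 dBV.
Gap to target: 19 dB.

19 dB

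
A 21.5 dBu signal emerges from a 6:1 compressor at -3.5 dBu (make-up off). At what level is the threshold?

Let T be the threshold. Output overshoot = (input overshoot)/R, so -3.5 − T = (21.5 − T)/6.
6·(-3.5 − T) = 21.5 − T → 5·T = -21 − 21.5 = -42.5.
T = -42.5/5 = -8.5 dBu.

-8.5 dBu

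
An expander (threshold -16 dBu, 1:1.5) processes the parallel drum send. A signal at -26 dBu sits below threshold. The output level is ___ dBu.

The input is 10 dB below the -16 dBu threshold.
A 1:1.5 expander multiplies undershoot by 1.5: 10 × 1.5 = 15 dB below threshold.
Output = -16 − 15 = -31 dBu.

-31 dBu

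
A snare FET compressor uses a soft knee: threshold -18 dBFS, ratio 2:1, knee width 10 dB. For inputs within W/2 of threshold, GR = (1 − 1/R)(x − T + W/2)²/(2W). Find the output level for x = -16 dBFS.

-17.225 dBFS

x − T + W/2 = -16 − (-18) + 5 = 7.
GR = (1 − 1/2) × 7² / 20 = 0.5 × 49 / 20 = 1.225 dB.
Output = -16 − 1.225 = -17.225 dBFS.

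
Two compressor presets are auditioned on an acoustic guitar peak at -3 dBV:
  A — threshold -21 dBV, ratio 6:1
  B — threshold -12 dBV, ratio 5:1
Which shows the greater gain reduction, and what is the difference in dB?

A, by 7.8 dB

A: overshoot 18 dB → output overshoot 3 dB → GR 15 dB.
B: overshoot 9 dB → output overshoot 1.8 dB → GR 7.2 dB.
Difference: 7.8 dB in favour of A.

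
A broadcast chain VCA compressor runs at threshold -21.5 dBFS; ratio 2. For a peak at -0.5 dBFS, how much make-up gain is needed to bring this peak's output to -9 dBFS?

2 dB

The peak compresses to -21.5 + 21/2 = -11 dBFS.
To reach -9 dBFS requires -9 − (-11) = 2 dB of make-up.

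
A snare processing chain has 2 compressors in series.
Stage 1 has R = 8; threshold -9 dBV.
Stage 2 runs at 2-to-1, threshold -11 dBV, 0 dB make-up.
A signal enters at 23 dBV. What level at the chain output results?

-8 dBV

Stage 1: overshoot 32 dB → 32/8 = 4 dB → -5 dBV.
Stage 2: overshoot 6 dB → 6/2 = 3 dB → -8 dBV.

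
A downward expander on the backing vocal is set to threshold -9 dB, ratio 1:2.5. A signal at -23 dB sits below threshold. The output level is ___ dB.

-44 dB

Below threshold, a 1:2.5 expander applies gain = (2.5−1)×(T − x) of attenuation.
(2.5−1) × 14 = 21 dB, so output = -23 − 21 = -44 dB.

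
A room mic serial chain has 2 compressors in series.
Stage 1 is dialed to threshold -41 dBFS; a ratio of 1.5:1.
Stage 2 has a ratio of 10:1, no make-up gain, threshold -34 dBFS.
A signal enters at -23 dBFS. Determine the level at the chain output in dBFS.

Stage 1: 18 dB above -41 dBFS, reduced 1.5:1 to 12 dB above → -29 dBFS.
Stage 2: 5 dB above -34 dBFS, reduced 10:1 to 0.5 dB above → -33.5 dBFS.

-33.5 dBFS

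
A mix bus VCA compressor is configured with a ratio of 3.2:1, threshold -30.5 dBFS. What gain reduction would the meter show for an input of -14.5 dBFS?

11 dB

The signal is 16 dB above threshold.
After 3.2:1 compression the overshoot becomes 16/3.2 = 5 dB.
Gain reduction = 16 − 5 = 11 dB.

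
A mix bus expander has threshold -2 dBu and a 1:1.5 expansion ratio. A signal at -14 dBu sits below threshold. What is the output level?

Undershoot = (-2) − (-14) = 12 dB.
At 1:1.5, that expands to 18 dB under threshold.
Output = -2 − 18 = -20 dBu.

-20 dBu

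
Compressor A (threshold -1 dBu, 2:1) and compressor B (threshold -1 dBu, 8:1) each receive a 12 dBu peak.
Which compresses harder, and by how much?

B, by 4.875 dB

A: GR = 13 − 13/2 = 6.5 dB.
B: GR = 13 − 13/8 = 11.375 dB.
Difference: 4.875 dB in favour of B.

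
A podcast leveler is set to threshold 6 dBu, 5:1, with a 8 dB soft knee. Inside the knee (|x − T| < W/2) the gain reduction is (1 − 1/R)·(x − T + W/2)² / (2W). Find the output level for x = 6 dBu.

5.2 dBu

x − T + W/2 = 6 − 6 + 4 = 4.
GR = (1 − 1/5) × 4² / 16 = 0.8 × 16 / 16 = 0.8 dB.
Output = 6 − 0.8 = 5.2 dBu.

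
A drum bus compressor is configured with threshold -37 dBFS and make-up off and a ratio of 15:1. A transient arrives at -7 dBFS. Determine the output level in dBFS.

The input is 30 dB above the -37 dBFS threshold.
15:1 compression reduces that to 30/15 = 2 dB over.
Output = -37 + 2 = -35 dBFS.

-35 dBFS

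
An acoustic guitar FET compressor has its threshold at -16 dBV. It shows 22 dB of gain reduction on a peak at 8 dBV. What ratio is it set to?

12:1

Input overshoot = 8 − (-16) = 24 dB.
Output overshoot = 24 − 22 = 2 dB.
Ratio = input overshoot / output overshoot = 24 / 2 = 12.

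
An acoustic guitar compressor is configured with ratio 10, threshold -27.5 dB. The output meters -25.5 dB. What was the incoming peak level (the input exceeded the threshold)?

That's 2 dB above the -27.5 dB threshold.
Before 10:1 compression the overshoot was 2 × 10 = 20 dB, so input = -27.5 + 20 = -7.5 dB.

-7.5 dB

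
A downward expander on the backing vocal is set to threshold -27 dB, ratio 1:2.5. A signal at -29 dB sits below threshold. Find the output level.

-32 dB

Below threshold, a 1:2.5 expander applies gain = (2.5−1)×(T − x) of attenuation.
(2.5−1) × 2 = 3 dB, so output = -29 − 3 = -32 dB.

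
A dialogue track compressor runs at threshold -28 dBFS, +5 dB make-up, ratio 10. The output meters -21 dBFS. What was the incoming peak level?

Before make-up, the level was -21 − 5 = -26 dBFS.
Post-compression overshoot = -26 − (-28) = 2 dB.
Input overshoot = R × output overshoot = 20 dB → input = -28 + 20 = -8 dBFS.

-8 dBFS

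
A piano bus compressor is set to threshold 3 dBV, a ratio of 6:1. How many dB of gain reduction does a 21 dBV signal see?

15 dB

21 dBV exceeds the threshold by 18 dB.
A 6:1 ratio leaves 3 dB of that excess.
Gain reduction = 18 − 3 = 15 dB.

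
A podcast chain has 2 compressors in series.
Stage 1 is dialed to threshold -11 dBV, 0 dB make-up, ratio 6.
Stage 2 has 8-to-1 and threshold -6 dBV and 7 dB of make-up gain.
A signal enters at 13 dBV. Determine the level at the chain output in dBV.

Stage 1: overshoot 24 dB → 24/6 = 4 dB → -7 dBV.
Stage 2: below threshold (-7 ≤ -6); passes unchanged; make-up brings it to 0 dBV.

0 dBV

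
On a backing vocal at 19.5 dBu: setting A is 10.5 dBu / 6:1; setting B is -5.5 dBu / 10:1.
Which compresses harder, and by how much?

A: overshoot 9 dB → output overshoot 1.5 dB → GR 7.5 dB.
B: overshoot 25 dB → output overshoot 2.5 dB → GR 22.5 dB.
B applies 15 dB more gain reduction.

B, by 15 dB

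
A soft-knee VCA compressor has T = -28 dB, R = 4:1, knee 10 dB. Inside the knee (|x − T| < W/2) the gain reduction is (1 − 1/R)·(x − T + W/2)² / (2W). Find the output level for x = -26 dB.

-27.8375 dB

x − T + W/2 = -26 − (-28) + 5 = 7.
GR = (1 − 1/4) × 7² / 20 = 0.75 × 49 / 20 = 1.8375 dB.
Output = -26 − 1.8375 = -27.8375 dB.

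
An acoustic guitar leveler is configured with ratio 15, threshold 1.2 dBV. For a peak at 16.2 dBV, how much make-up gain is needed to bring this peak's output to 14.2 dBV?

The peak compresses to 1.2 + 15/15 = 2.2 dBV.
To reach 14.2 dBV requires 14.2 − 2.2 = 12 dB of make-up.

12 dB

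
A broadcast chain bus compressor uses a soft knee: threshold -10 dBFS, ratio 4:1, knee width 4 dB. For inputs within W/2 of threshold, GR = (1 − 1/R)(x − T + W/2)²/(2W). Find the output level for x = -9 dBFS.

-9.84375 dBFS

x − T + W/2 = -9 − (-10) + 2 = 3.
GR = (1 − 1/4) × 3² / 8 = 0.75 × 9 / 8 = 0.84375 dB.
Output = -9 − 0.84375 = -9.84375 dBFS.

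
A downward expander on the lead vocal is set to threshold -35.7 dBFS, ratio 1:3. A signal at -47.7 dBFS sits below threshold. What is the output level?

-71.7 dBFS

The input is 12 dB below the -35.7 dBFS threshold.
A 1:3 expander multiplies undershoot by 3: 12 × 3 = 36 dB below threshold.
Output = -35.7 − 36 = -71.7 dBFS.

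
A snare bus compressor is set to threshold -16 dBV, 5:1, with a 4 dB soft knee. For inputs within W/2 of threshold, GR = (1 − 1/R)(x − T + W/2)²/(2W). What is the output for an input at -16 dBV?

-16.4 dBV

x − T + W/2 = -16 − (-16) + 2 = 2.
GR = (1 − 1/5) × 2² / 8 = 0.8 × 4 / 8 = 0.4 dB.
Output = -16 − 0.4 = -16.4 dBV.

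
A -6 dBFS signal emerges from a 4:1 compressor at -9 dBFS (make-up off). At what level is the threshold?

Gain reduction = -6 − (-9) = 3 dB; output overshoot = GR / (R − 1) = 3 / 3 = 1 dB.
Threshold = output − output overshoot = -9 − 1 = -10 dBFS.

-10 dBFS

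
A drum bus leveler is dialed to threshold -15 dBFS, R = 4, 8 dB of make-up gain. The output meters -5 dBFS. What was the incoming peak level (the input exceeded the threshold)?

Remove make-up: -5 − 8 = -13 dBFS.
The compressed level sits -13 − (-15) = 2 dB over threshold.
Input overshoot = R × output overshoot = 8 dB → input = -15 + 8 = -7 dBFS.

-7 dBFS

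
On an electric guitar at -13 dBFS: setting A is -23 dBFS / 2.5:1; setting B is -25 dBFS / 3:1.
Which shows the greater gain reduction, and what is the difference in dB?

A: 10 dB over, compressed to 4 dB over, so 6 dB of GR.
B: 12 dB over, compressed to 4 dB over, so 8 dB of GR.
B reduces 2 dB more.

B, by 2 dB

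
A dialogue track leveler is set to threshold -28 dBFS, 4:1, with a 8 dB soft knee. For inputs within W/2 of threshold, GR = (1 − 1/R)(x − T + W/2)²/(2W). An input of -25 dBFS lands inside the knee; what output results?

x − T + W/2 = -25 − (-28) + 4 = 7.
GR = (1 − 1/4) × 7² / 16 = 0.75 × 49 / 16 = 2.296875 dB.
Output = -25 − 2.296875 = -27.296875 dBFS.

-27.296875 dBFS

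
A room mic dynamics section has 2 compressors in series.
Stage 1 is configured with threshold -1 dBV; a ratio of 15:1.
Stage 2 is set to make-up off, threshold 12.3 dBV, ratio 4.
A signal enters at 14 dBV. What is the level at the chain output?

Stage 1: overshoot 15 dB → 15/15 = 1 dB → 0 dBV.
Stage 2: below threshold (0 ≤ 12.3); passes unchanged; output 0 dBV.

0 dBV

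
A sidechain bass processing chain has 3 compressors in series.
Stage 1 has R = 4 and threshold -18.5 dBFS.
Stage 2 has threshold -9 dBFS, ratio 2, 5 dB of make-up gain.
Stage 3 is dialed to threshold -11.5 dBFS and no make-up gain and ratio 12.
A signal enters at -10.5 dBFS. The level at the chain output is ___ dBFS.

Stage 1: overshoot 8 dB → 8/4 = 2 dB → -16.5 dBFS.
Stage 2: -16.5 dBFS ≤ -9 dBFS, so stage 2 doesn't engage; make-up brings it to -11.5 dBFS.
Stage 3: below threshold (-11.5 ≤ -11.5); passes unchanged; output -11.5 dBFS.

-11.5 dBFS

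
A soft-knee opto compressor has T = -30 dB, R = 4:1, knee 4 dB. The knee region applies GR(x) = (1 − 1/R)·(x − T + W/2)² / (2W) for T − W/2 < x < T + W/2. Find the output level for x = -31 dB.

-31.09375 dB

x − T + W/2 = -31 − (-30) + 2 = 1.
GR = (1 − 1/4) × 1² / 8 = 0.75 × 1 / 8 = 0.09375 dB.
Output = -31 − 0.09375 = -31.09375 dB.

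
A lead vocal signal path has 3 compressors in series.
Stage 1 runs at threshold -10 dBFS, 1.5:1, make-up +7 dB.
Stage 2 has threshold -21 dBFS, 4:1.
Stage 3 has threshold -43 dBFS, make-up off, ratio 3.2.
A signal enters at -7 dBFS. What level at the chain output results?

-34.5625 dBFS

Stage 1: overshoot 3 dB → 3/1.5 = 2 dB → -8 dBFS; +7 dB make-up → -1 dBFS.
Stage 2: 20 dB above -21 dBFS, reduced 4:1 to 5 dB above → -16 dBFS.
Stage 3: -16 dBFS is 27 dB over -43 dBFS; at 3.2:1 that becomes 8.4375 dB over, giving -34.5625 dBFS.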